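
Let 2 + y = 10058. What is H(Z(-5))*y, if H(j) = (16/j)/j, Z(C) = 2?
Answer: 40224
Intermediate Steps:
y = 10056 (y = -2 + 10058 = 10056)
H(j) = 16/j**2
H(Z(-5))*y = (16/2**2)*10056 = (16*(1/4))*10056 = 4*10056 = 40224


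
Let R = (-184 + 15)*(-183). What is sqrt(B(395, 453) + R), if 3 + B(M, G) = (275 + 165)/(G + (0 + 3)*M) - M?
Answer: sqrt(2275315861)/273 ≈ 174.73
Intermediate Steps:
R = 30927 (R = -169*(-183) = 30927)
B(M, G) = -3 - M + 440/(G + 3*M) (B(M, G) = -3 + ((275 + 165)/(G + (0 + 3)*M) - M) = -3 + (440/(G + 3*M) - M) = -3 + (-M + 440/(G + 3*M)) = -3 - M + 440/(G + 3*M))
sqrt(B(395, 453) + R) = sqrt((440 - 9*395 - 3*453 - 3*395**2 - 1*453*395)/(453 + 3*395) + 30927) = sqrt((440 - 3555 - 1359 - 3*156025 - 178935)/(453 + 1185) + 30927) = sqrt((440 - 3555 - 1359 - 468075 - 178935)/1638 + 30927) = sqrt((1/1638)*(-651484) + 30927) = sqrt(-325742/819 + 30927) = sqrt(25003471/819) = sqrt(2275315861)/273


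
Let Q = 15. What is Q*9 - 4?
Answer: 131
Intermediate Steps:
Q*9 - 4 = 15*9 - 4 = 135 - 4 = 131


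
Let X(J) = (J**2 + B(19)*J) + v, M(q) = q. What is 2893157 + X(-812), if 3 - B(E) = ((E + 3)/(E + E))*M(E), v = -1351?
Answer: 3557646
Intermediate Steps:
B(E) = 3/2 - E/2 (B(E) = 3 - (E + 3)/(E + E)*E = 3 - (3 + E)/((2*E))*E = 3 - (3 + E)*(1/(2*E))*E = 3 - (3 + E)/(2*E)*E = 3 - (3/2 + E/2) = 3 + (-3/2 - E/2) = 3/2 - E/2)
X(J) = -1351 + J**2 - 8*J (X(J) = (J**2 + (3/2 - 1/2*19)*J) - 1351 = (J**2 + (3/2 - 19/2)*J) - 1351 = (J**2 - 8*J) - 1351 = -1351 + J**2 - 8*J)
2893157 + X(-812) = 2893157 + (-1351 + (-812)**2 - 8*(-812)) = 2893157 + (-1351 + 659344 + 6496) = 2893157 + 664489 = 3557646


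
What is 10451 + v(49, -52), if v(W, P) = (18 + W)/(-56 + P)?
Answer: 1128641/108 ≈ 10450.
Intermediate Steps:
v(W, P) = (18 + W)/(-56 + P)
10451 + v(49, -52) = 10451 + (18 + 49)/(-56 - 52) = 10451 + 67/(-108) = 10451 - 1/108*67 = 10451 - 67/108 = 1128641/108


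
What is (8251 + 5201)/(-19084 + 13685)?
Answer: -13452/5399 ≈ -2.4916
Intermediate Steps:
(8251 + 5201)/(-19084 + 13685) = 13452/(-5399) = 13452*(-1/5399) = -13452/5399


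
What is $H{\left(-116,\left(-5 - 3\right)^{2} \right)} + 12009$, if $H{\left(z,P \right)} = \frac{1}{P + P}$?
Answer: $\frac{1537153}{128} \approx 12009.0$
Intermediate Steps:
$H{\left(z,P \right)} = \frac{1}{2 P}$
$H{\left(-116,\left(-5 - 3\right)^{2} \right)} + 12009 = \frac{1}{2 \left(-5 - 3\right)^{2}} + 12009 = \frac{1}{2 \left(-8\right)^{2}} + 12009 = \frac{1}{2 \cdot 64} + 12009 = \frac{1}{2} \cdot \frac{1}{64} + 12009 = \frac{1}{128} + 12009 = \frac{1537153}{128}$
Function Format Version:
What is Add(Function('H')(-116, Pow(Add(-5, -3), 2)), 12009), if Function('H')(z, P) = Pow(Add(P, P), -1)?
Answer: Rational(1537153, 128) ≈ 12009.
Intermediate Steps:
Function('H')(z, P) = Mul(Rational(1, 2), Pow(P, -1)) (Function('H')(z, P) = Pow(Mul(2, P), -1) = Mul(Rational(1, 2), Pow(P, -1)))
Add(Function('H')(-116, Pow(Add(-5, -3), 2)), 12009) = Add(Mul(Rational(1, 2), Pow(Pow(Add(-5, -3), 2), -1)), 12009) = Add(Mul(Rational(1, 2), Pow(Pow(-8, 2), -1)), 12009) = Add(Mul(Rational(1, 2), Pow(64, -1)), 12009) = Add(Mul(Rational(1, 2), Rational(1, 64)), 12009) = Add(Rational(1, 128), 12009) = Rational(1537153, 128)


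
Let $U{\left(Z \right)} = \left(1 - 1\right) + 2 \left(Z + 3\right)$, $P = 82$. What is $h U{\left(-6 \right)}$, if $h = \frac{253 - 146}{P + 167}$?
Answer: $- \frac{214}{83} \approx -2.5783$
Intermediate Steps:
$h = \frac{107}{249}$ ($h = \frac{253 - 146}{82 + 167} = \frac{107}{249} \approx 0.42972$)
$U{\left(Z \right)} = 6 + 2 Z$ ($U{\left(Z \right)} = 0 + 2 \left(3 + Z\right) = 0 + \left(6 + 2 Z\right) = 6 + 2 Z$)
$h U{\left(-6 \right)} = \frac{107 \left(6 + 2 \left(-6\right)\right)}{249} = \frac{107 \left(6 - 12\right)}{249} = \frac{107}{249} \left(-6\right) = - \frac{214}{83}$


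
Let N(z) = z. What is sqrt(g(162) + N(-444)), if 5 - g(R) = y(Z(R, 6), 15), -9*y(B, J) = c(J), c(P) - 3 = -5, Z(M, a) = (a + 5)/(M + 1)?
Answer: I*sqrt(3953)/3 ≈ 20.958*I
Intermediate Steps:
Z(M, a) = (5 + a)/(1 + M)
c(P) = -2 (c(P) = 3 - 5 = -2)
y(B, J) = 2/9 (y(B, J) = -1/9*(-2) = 2/9)
g(R) = 43/9 (g(R) = 5 - 1*2/9 = 5 - 2/9 = 43/9)
sqrt(g(162) + N(-444)) = sqrt(43/9 - 444) = sqrt(-3953/9) = I*sqrt(3953)/3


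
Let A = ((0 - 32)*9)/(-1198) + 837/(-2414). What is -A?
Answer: 153747/1445986 ≈ 0.10633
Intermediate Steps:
A = -153747/1445986 (A = -32*9*(-1/1198) + 837*(-1/2414) = -288*(-1/1198) - 837/2414 = 144/599 - 837/2414 = -153747/1445986 ≈ -0.10633)
-A = -1*(-153747/1445986) = 153747/1445986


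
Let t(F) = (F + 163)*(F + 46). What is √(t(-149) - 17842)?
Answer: 2*I*√4821 ≈ 138.87*I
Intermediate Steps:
t(F) = (46 + F)*(163 + F) (t(F) = (163 + F)*(46 + F) = (46 + F)*(163 + F))
√(t(-149) - 17842) = √((7498 + (-149)² + 209*(-149)) - 17842) = √((7498 + 22201 - 31141) - 17842) = √(-1442 - 17842) = √(-19284) = 2*I*√4821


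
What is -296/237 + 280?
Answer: 66064/237 ≈ 278.75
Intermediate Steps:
-296/237 + 280 = 66064/237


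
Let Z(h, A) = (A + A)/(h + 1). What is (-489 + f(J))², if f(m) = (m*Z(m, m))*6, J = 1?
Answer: 233289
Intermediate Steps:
Z(h, A) = 2*A/(1 + h) (Z(h, A) = (2*A)/(1 + h) = 2*A/(1 + h))
f(m) = 12*m²/(1 + m) (f(m) = (m*(2*m/(1 + m)))*6 = (2*m²/(1 + m))*6 = 12*m²/(1 + m))
(-489 + f(J))² = (-489 + 12*1²/(1 + 1))² = (-489 + 12*1/2)² = (-489 + 12*1*(½))² = (-489 + 6)² = (-483)² = 233289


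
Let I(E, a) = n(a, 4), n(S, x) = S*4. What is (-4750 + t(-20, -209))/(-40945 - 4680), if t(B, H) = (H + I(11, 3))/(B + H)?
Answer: 1087553/10448125 ≈ 0.10409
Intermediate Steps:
n(S, x) = 4*S
I(E, a) = 4*a
t(B, H) = (12 + H)/(B + H) (t(B, H) = (H + 4*3)/(B + H) = (H + 12)/(B + H) = (12 + H)/(B + H))
(-4750 + t(-20, -209))/(-40945 - 4680) = (-4750 + (12 - 209)/(-20 - 209))/(-40945 - 4680) = (-4750 - 197/(-229))/(-45625) = (-4750 - 1/229*(-197))*(-1/45625) = (-4750 + 197/229)*(-1/45625) = -1087553/229*(-1/45625) = 1087553/10448125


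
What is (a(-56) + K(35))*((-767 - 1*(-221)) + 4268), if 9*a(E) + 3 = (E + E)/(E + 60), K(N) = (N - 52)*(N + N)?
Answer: -39978002/9 ≈ -4.4420e+6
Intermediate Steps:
K(N) = 2*N*(-52 + N) (K(N) = (-52 + N)*(2*N) = 2*N*(-52 + N))
a(E) = -⅓ + 2*E/(9*(60 + E)) (a(E) = -⅓ + ((E + E)/(E + 60))/9 = -⅓ + ((2*E)/(60 + E))/9 = -⅓ + (2*E/(60 + E))/9 = -⅓ + 2*E/(9*(60 + E)))
(a(-56) + K(35))*((-767 - 1*(-221)) + 4268) = ((-180 - 1*(-56))/(9*(60 - 56)) + 2*35*(-52 + 35))*((-767 - 1*(-221)) + 4268) = ((⅑)*(-180 + 56)/4 + 2*35*(-17))*((-767 + 221) + 4268) = ((⅑)*(¼)*(-124) - 1190)*(-546 + 4268) = (-31/9 - 1190)*3722 = -10741/9*3722 = -39978002/9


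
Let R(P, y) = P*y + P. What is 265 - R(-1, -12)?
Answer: 254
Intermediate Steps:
R(P, y) = P + P*y
265 - R(-1, -12) = 265 - (-1)*(1 - 12) = 265 - (-1)*(-11) = 265 - 1*11 = 265 - 11 = 254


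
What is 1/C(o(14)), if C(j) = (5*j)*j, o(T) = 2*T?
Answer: 1/3920 ≈ 0.00025510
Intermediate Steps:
C(j) = 5*j²
1/C(o(14)) = 1/(5*(2*14)²) = 1/(5*28²) = 1/(5*784) = 1/3920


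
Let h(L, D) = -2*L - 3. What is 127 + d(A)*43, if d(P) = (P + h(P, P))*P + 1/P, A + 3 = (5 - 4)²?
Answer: 383/2 ≈ 191.50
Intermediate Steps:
h(L, D) = -3 - 2*L
A = -2 (A = -3 + (5 - 4)² = -3 + 1² = -3 + 1 = -2)
d(P) = 1/P + P*(-3 - P) (d(P) = (P + (-3 - 2*P))*P + 1/P = (-3 - P)*P + 1/P = P*(-3 - P) + 1/P = 1/P + P*(-3 - P))
127 + d(A)*43 = 127 + ((1 - 1*(-2)²*(3 - 2))/(-2))*43 = 127 - (1 - 1*4*1)/2*43 = 127 - (1 - 4)/2*43 = 127 - ½*(-3)*43 = 127 + (3/2)*43 = 127 + 129/2 = 383/2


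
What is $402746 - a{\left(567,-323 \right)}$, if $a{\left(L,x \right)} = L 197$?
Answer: $291047$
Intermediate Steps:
$a{\left(L,x \right)} = 197 L$
$402746 - a{\left(567,-323 \right)} = 402746 - 197 \cdot 567 = 402746 - 111699 = 291047$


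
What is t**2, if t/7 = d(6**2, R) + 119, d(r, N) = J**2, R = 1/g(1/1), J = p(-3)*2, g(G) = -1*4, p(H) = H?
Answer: 1177225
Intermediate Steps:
g(G) = -4
J = -6 (J = -3*2 = -6)
R = -1/4 (R = 1/(-4) = -1/4 ≈ -0.25000)
d(r, N) = 36 (d(r, N) = (-6)**2 = 36)
t = 1085 (t = 7*(36 + 119) = 7*155 = 1085)
t**2 = 1085**2 = 1177225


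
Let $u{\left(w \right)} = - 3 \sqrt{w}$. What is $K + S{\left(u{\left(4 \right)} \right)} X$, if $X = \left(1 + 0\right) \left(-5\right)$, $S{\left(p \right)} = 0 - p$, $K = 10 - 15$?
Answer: $-35$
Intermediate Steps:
$K = -5$ ($K = 10 - 15 = -5$)
$S{\left(p \right)} = - p$
$X = -5$ ($X = 1 \left(-5\right) = -5$)
$K + S{\left(u{\left(4 \right)} \right)} X = -5 + - \left(-3\right) \sqrt{4} \left(-5\right) = -5 + - \left(-3\right) 2 \left(-5\right) = -5 + \left(-1\right) \left(-6\right) \left(-5\right) = -5 + 6 \left(-5\right) = -5 - 30 = -35$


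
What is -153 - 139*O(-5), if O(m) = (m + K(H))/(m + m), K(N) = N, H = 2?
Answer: -1947/10 ≈ -194.70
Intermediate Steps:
O(m) = (2 + m)/(2*m) (O(m) = (m + 2)/(m + m) = (2 + m)/((2*m)) = (2 + m)*(1/(2*m)) = (2 + m)/(2*m))
-153 - 139*O(-5) = -153 - 139*(2 - 5)/(2*(-5)) = -153 - 139*(-1)*(-3)/(2*5) = -153 - 139*3/10 = -153 - 417/10 = -1947/10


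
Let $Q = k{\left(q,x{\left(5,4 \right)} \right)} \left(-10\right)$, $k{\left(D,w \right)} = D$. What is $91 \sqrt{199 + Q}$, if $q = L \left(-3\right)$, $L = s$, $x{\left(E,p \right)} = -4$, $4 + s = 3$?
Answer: $1183$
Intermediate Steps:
$s = -1$ ($s = -4 + 3 = -1$)
$L = -1$
$q = 3$ ($q = \left(-1\right) \left(-3\right) = 3$)
$Q = -30$ ($Q = 3 \left(-10\right) = -30$)
$91 \sqrt{199 + Q} = 91 \sqrt{199 - 30} = 91 \sqrt{169} = 91 \cdot 13 = 1183$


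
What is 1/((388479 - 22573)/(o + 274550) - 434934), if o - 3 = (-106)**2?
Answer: -285789/124298987020 ≈ -2.2992e-6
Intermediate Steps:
o = 11239 (o = 3 + (-106)**2 = 3 + 11236 = 11239)
1/((388479 - 22573)/(o + 274550) - 434934) = 1/((388479 - 22573)/(11239 + 274550) - 434934) = 1/(365906/285789 - 434934) = 1/(-124298987020/285789) = -285789/124298987020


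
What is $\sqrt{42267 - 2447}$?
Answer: $2 \sqrt{9955} \approx 199.55$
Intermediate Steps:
$\sqrt{42267 - 2447} = \sqrt{39820} = 2 \sqrt{9955}$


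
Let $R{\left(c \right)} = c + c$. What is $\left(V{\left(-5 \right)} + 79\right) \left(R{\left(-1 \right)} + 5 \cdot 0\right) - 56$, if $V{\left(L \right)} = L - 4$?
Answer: $-196$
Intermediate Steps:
$R{\left(c \right)} = 2 c$
$V{\left(L \right)} = -4 + L$
$\left(V{\left(-5 \right)} + 79\right) \left(R{\left(-1 \right)} + 5 \cdot 0\right) - 56 = \left(\left(-4 - 5\right) + 79\right) \left(2 \left(-1\right) + 5 \cdot 0\right) - 56 = \left(-9 + 79\right) \left(-2 + 0\right) - 56 = 70 \left(-2\right) - 56 = -140 - 56 = -196$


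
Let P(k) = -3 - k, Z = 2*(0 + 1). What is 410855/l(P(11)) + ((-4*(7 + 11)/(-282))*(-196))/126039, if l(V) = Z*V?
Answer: -811278824357/55289108 ≈ -14673.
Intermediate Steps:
Z = 2 (Z = 2*1 = 2)
l(V) = 2*V
410855/l(P(11)) + ((-4*(7 + 11)/(-282))*(-196))/126039 = 410855/((2*(-3 - 1*11))) + ((-4*(7 + 11)/(-282))*(-196))/126039 = 410855/((2*(-3 - 11))) + ((-4*18*(-1/282))*(-196))*(1/126039) = 410855/((2*(-14))) + (-72*(-1/282)*(-196))*(1/126039) = 410855/(-28) + ((12/47)*(-196))*(1/126039) = 410855*(-1/28) - 2352/47*1/126039 = -410855/28 - 784/1974611 = -811278824357/55289108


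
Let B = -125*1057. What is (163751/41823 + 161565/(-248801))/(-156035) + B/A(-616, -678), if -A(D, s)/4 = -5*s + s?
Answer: 71507620732309537379/5871076653047870880 ≈ 12.180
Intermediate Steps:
A(D, s) = 16*s (A(D, s) = -4*(-5*s + s) = -(-16)*s = 16*s)
B = -132125
(163751/41823 + 161565/(-248801))/(-156035) + B/A(-616, -678) = (163751/41823 + 161565/(-248801))/(-156035) - 132125/(16*(-678)) = (163751*(1/41823) + 161565*(-1/248801))*(-1/156035) - 132125/(-10848) = (163751/41823 - 161565/248801)*(-1/156035) - 132125*(-1/10848) = (33984279556/10405604223)*(-1/156035) + 132125/10848 = -33984279556/1623638454935805 + 132125/10848 = 71507620732309537379/5871076653047870880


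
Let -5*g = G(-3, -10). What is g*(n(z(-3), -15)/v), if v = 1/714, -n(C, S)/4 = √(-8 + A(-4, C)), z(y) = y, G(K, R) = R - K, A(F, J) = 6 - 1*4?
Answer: -19992*I*√6/5 ≈ -9794.0*I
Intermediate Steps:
A(F, J) = 2 (A(F, J) = 6 - 4 = 2)
g = 7/5 (g = -(-10 - 1*(-3))/5 = -(-10 + 3)/5 = -⅕*(-7) = 7/5 ≈ 1.4000)
n(C, S) = -4*I*√6 (n(C, S) = -4*√(-8 + 2) = -4*I*√6)
v = 1/714 ≈ 0.0014006
g*(n(z(-3), -15)/v) = 7*((-4*I*√6)/(1/714))/5 = 7*(-4*I*√6*714)/5 = 7*(-2856*I*√6)/5 = -19992*I*√6/5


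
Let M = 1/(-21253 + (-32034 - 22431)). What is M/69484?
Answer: -1/5261189512 ≈ -1.9007e-10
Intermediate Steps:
M = -1/75718 (M = 1/(-21253 - 54465) = 1/(-75718) = -1/75718 ≈ -1.3207e-5)
M/69484 = -1/75718/69484 = -1/75718*1/69484 = -1/5261189512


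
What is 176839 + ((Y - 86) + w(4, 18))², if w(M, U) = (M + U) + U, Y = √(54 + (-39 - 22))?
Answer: 178948 - 92*I*√7 ≈ 1.7895e+5 - 243.41*I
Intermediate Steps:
Y = I*√7 (Y = √(54 - 61) = √(-7) = I*√7 ≈ 2.6458*I)
w(M, U) = M + 2*U
176839 + ((Y - 86) + w(4, 18))² = 176839 + ((I*√7 - 86) + (4 + 2*18))² = 176839 + ((-86 + I*√7) + (4 + 36))² = 176839 + ((-86 + I*√7) + 40)² = 176839 + (-46 + I*√7)²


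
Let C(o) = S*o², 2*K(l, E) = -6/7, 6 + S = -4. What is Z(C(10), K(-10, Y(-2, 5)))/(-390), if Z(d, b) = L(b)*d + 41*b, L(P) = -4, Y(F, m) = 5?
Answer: -27877/2730 ≈ -10.211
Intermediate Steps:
S = -10 (S = -6 - 4 = -10)
K(l, E) = -3/7 (K(l, E) = (-6/7)/2 = (-6*⅐)/2 = (½)*(-6/7) = -3/7)
C(o) = -10*o²
Z(d, b) = -4*d + 41*b
Z(C(10), K(-10, Y(-2, 5)))/(-390) = (-(-40)*10² + 41*(-3/7))/(-390) = (-(-40)*100 - 123/7)*(-1/390) = (-4*(-1000) - 123/7)*(-1/390) = (4000 - 123/7)*(-1/390) = (27877/7)*(-1/390) = -27877/2730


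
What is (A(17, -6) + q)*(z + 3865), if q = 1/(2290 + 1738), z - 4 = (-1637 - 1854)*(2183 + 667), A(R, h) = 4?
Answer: -160251535353/4028 ≈ -3.9784e+7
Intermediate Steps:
z = -9949346 (z = 4 + (-1637 - 1854)*(2183 + 667) = 4 - 3491*2850 = 4 - 9949350 = -9949346)
q = 1/4028 ≈ 0.00024826
(A(17, -6) + q)*(z + 3865) = (4 + 1/4028)*(-9949346 + 3865) = (16113/4028)*(-9945481) = -160251535353/4028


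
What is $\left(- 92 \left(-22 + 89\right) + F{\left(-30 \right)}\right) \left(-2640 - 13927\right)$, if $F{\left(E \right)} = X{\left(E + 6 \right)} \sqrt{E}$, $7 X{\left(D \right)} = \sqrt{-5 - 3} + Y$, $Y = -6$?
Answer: $102118988 + \frac{66268 \sqrt{15}}{7} + \frac{99402 i \sqrt{30}}{7} \approx 1.0216 \cdot 10^{8} + 77778.0 i$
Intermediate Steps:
$X{\left(D \right)} = - \frac{6}{7} + \frac{2 i \sqrt{2}}{7}$ ($X{\left(D \right)} = \frac{\sqrt{-5 - 3} - 6}{7} = \frac{\sqrt{-8} - 6}{7} = \frac{2 i \sqrt{2} - 6}{7} = \frac{-6 + 2 i \sqrt{2}}{7} = - \frac{6}{7} + \frac{2 i \sqrt{2}}{7}$)
$F{\left(E \right)} = \sqrt{E} \left(- \frac{6}{7} + \frac{2 i \sqrt{2}}{7}\right)$ ($F{\left(E \right)} = \left(- \frac{6}{7} + \frac{2 i \sqrt{2}}{7}\right) \sqrt{E} = \sqrt{E} \left(- \frac{6}{7} + \frac{2 i \sqrt{2}}{7}\right)$)
$\left(- 92 \left(-22 + 89\right) + F{\left(-30 \right)}\right) \left(-2640 - 13927\right) = \left(- 92 \left(-22 + 89\right) + \frac{2 \sqrt{-30} \left(-3 + i \sqrt{2}\right)}{7}\right) \left(-2640 - 13927\right) = \left(\left(-92\right) 67 + \frac{2 i \sqrt{30} \left(-3 + i \sqrt{2}\right)}{7}\right) \left(-16567\right) = \left(-6164 + \frac{2 i \sqrt{30} \left(-3 + i \sqrt{2}\right)}{7}\right) \left(-16567\right) = 102118988 - \frac{33134 i \sqrt{30} \left(-3 + i \sqrt{2}\right)}{7}$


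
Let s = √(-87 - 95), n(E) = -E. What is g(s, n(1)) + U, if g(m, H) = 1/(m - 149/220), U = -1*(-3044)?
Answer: 26881534264/8831001 - 48400*I*√182/8831001 ≈ 3044.0 - 0.073939*I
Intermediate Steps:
U = 3044
s = I*√182 (s = √(-182) = I*√182 ≈ 13.491*I)
g(m, H) = 1/(-149/220 + m) (g(m, H) = 1/(m - 149*1/220) = 1/(m - 149/220) = 1/(-149/220 + m))
g(s, n(1)) + U = 220/(-149 + 220*(I*√182)) + 3044 = 220/(-149 + 220*I*√182) + 3044 = 3044 + 220/(-149 + 220*I*√182)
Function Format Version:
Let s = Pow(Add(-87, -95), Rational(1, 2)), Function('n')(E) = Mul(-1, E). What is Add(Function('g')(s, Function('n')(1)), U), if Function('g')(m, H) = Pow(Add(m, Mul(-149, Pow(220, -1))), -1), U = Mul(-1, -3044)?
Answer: Add(Rational(26881534264, 8831001), Mul(Rational(-48400, 8831001), I, Pow(182, Rational(1, 2)))) ≈ Add(3044.0, Mul(-0.073939, I))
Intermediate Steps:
U = 3044
s = Mul(I, Pow(182, Rational(1, 2))) (s = Pow(-182, Rational(1, 2)) = Mul(I, Pow(182, Rational(1, 2))) ≈ Mul(13.491, I))
Function('g')(m, H) = Pow(Add(Rational(-149, 220), m), -1) (Function('g')(m, H) = Pow(Add(m, Mul(-149, Rational(1, 220))), -1) = Pow(Add(m, Rational(-149, 220)), -1) = Pow(Add(Rational(-149, 220), m), -1))
Add(Function('g')(s, Function('n')(1)), U) = Add(Mul(220, Pow(Add(-149, Mul(220, Mul(I, Pow(182, Rational(1, 2))))), -1)), 3044) = Add(Mul(220, Pow(Add(-149, Mul(220, I, Pow(182, Rational(1, 2)))), -1)), 3044) = Add(3044, Mul(220, Pow(Add(-149, Mul(220, I, Pow(182, Rational(1, 2)))), -1)))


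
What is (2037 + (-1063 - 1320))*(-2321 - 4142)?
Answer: 2236198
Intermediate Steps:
(2037 + (-1063 - 1320))*(-2321 - 4142) = (2037 - 2383)*(-6463) = -346*(-6463) = 2236198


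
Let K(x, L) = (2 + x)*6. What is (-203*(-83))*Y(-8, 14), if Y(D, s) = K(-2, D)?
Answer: 0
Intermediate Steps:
K(x, L) = 12 + 6*x
Y(D, s) = 0 (Y(D, s) = 12 + 6*(-2) = 12 - 12 = 0)
(-203*(-83))*Y(-8, 14) = -203*(-83)*0 = 16849*0 = 0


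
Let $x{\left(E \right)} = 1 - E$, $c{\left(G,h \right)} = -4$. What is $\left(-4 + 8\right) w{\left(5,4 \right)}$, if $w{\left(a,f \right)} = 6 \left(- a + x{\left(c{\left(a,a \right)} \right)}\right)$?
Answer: $0$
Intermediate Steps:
$w{\left(a,f \right)} = 30 - 6 a$ ($w{\left(a,f \right)} = 6 \left(- a + \left(1 - -4\right)\right) = 6 \left(- a + \left(1 + 4\right)\right) = 6 \left(- a + 5\right) = 6 \left(5 - a\right) = 30 - 6 a$)
$\left(-4 + 8\right) w{\left(5,4 \right)} = \left(-4 + 8\right) \left(30 - 30\right) = 4 \left(30 - 30\right) = 4 \cdot 0 = 0$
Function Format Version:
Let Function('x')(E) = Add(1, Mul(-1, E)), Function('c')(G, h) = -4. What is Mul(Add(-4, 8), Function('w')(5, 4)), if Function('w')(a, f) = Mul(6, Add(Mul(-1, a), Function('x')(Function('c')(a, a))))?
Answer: 0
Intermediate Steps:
Function('w')(a, f) = Add(30, Mul(-6, a)) (Function('w')(a, f) = Mul(6, Add(Mul(-1, a), Add(1, Mul(-1, -4)))) = Mul(6, Add(Mul(-1, a), Add(1, 4))) = Mul(6, Add(Mul(-1, a), 5)) = Mul(6, Add(5, Mul(-1, a))) = Add(30, Mul(-6, a)))
Mul(Add(-4, 8), Function('w')(5, 4)) = Mul(Add(-4, 8), Add(30, Mul(-6, 5))) = Mul(4, Add(30, -30)) = Mul(4, 0) = 0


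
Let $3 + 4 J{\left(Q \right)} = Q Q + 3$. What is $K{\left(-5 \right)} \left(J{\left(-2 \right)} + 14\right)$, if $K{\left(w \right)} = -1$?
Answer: $-15$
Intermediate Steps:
$J{\left(Q \right)} = \frac{Q^{2}}{4}$ ($J{\left(Q \right)} = - \frac{3}{4} + \frac{Q Q + 3}{4} = - \frac{3}{4} + \frac{Q^{2} + 3}{4} = - \frac{3}{4} + \frac{3 + Q^{2}}{4} = - \frac{3}{4} + \left(\frac{3}{4} + \frac{Q^{2}}{4}\right) = \frac{Q^{2}}{4}$)
$K{\left(-5 \right)} \left(J{\left(-2 \right)} + 14\right) = - (\frac{\left(-2\right)^{2}}{4} + 14) = - (\frac{1}{4} \cdot 4 + 14) = - (1 + 14) = \left(-1\right) 15 = -15$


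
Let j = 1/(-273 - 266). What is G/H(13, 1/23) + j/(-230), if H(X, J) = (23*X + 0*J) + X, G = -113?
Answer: -7004149/19339320 ≈ -0.36217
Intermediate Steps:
H(X, J) = 24*X (H(X, J) = (23*X + 0) + X = 23*X + X = 24*X)
j = -1/539 (j = 1/(-539) = -1/539 ≈ -0.0018553)
G/H(13, 1/23) + j/(-230) = -113/(24*13) - 1/539/(-230) = -113/312 - 1/539*(-1/230) = -113*1/312 + 1/123970 = -113/312 + 1/123970 = -7004149/19339320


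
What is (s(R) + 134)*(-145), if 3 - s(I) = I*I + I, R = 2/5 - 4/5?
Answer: -99499/5 ≈ -19900.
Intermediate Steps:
R = -⅖ (R = 2*(⅕) - 4*⅕ = ⅖ - ⅘ = -⅖ ≈ -0.40000)
s(I) = 3 - I - I² (s(I) = 3 - (I*I + I) = 3 - (I² + I) = 3 - (I + I²) = 3 + (-I - I²) = 3 - I - I²)
(s(R) + 134)*(-145) = ((3 - 1*(-⅖) - (-⅖)²) + 134)*(-145) = ((3 + ⅖ - 1*4/25) + 134)*(-145) = ((3 + ⅖ - 4/25) + 134)*(-145) = (81/25 + 134)*(-145) = (3431/25)*(-145) = -99499/5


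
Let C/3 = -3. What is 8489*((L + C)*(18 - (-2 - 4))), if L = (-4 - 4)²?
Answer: 11205480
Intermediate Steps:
C = -9 (C = 3*(-3) = -9)
L = 64 (L = (-8)² = 64)
8489*((L + C)*(18 - (-2 - 4))) = 8489*((64 - 9)*(18 - (-2 - 4))) = 8489*(55*(18 - 1*(-6))) = 8489*(55*(18 + 6)) = 8489*(55*24) = 8489*1320 = 11205480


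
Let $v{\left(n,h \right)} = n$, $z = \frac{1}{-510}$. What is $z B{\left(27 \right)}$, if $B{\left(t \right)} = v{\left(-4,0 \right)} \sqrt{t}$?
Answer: $\frac{2 \sqrt{3}}{85} \approx 0.040754$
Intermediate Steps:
$z = - \frac{1}{510} \approx -0.0019608$
$B{\left(t \right)} = - 4 \sqrt{t}$
$z B{\left(27 \right)} = - \frac{\left(-4\right) \sqrt{27}}{510} = - \frac{\left(-4\right) 3 \sqrt{3}}{510} = - \frac{\left(-12\right) \sqrt{3}}{510} = \frac{2 \sqrt{3}}{85}$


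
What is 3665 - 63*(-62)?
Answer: 7571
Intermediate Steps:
3665 - 63*(-62) = 3665 - 1*(-3906) = 3665 + 3906 = 7571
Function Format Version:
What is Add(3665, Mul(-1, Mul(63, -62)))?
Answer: 7571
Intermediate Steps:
Add(3665, Mul(-1, Mul(63, -62))) = Add(3665, Mul(-1, -3906)) = Add(3665, 3906) = 7571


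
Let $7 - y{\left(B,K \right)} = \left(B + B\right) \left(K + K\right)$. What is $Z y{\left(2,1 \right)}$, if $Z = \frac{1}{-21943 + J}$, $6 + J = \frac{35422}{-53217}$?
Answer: $\frac{53217}{1168095355} \approx 4.5559 \cdot 10^{-5}$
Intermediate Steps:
$J = - \frac{354724}{53217}$ ($J = -6 + \frac{35422}{-53217} = -6 + 35422 \left(- \frac{1}{53217}\right) = -6 - \frac{35422}{53217} = - \frac{354724}{53217} \approx -6.6656$)
$y{\left(B,K \right)} = 7 - 4 B K$ ($y{\left(B,K \right)} = 7 - \left(B + B\right) \left(K + K\right) = 7 - 2 B 2 K = 7 - 4 B K$)
$Z = - \frac{53217}{1168095355}$ ($Z = \frac{1}{-21943 - \frac{354724}{53217}} = \frac{1}{- \frac{1168095355}{53217}} = - \frac{53217}{1168095355} \approx -4.5559 \cdot 10^{-5}$)
$Z y{\left(2,1 \right)} = - \frac{53217 \left(7 - 8 \cdot 1\right)}{1168095355} = - \frac{53217 \left(7 - 8\right)}{1168095355} = \left(- \frac{53217}{1168095355}\right) \left(-1\right) = \frac{53217}{1168095355}$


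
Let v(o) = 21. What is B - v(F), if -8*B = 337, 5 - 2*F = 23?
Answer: -505/8 ≈ -63.125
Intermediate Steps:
F = -9 (F = 5/2 - ½*23 = 5/2 - 23/2 = -9)
B = -337/8 (B = -⅛*337 = -337/8 ≈ -42.125)
B - v(F) = -337/8 - 1*21 = -337/8 - 21 = -505/8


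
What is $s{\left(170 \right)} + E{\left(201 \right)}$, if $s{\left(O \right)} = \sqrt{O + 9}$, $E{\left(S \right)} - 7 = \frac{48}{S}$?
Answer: $\frac{485}{67} + \sqrt{179} \approx 20.618$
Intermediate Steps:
$E{\left(S \right)} = 7 + \frac{48}{S}$
$s{\left(O \right)} = \sqrt{9 + O}$
$s{\left(170 \right)} + E{\left(201 \right)} = \sqrt{9 + 170} + \left(7 + \frac{48}{201}\right) = \sqrt{179} + \left(7 + 48 \cdot \frac{1}{201}\right) = \sqrt{179} + \left(7 + \frac{16}{67}\right) = \sqrt{179} + \frac{485}{67} = \frac{485}{67} + \sqrt{179}$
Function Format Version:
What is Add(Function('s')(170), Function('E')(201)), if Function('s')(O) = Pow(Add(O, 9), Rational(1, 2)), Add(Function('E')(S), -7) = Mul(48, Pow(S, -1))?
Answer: Add(Rational(485, 67), Pow(179, Rational(1, 2))) ≈ 20.618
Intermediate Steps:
Function('E')(S) = Add(7, Mul(48, Pow(S, -1)))
Function('s')(O) = Pow(Add(9, O), Rational(1, 2))
Add(Function('s')(170), Function('E')(201)) = Add(Pow(Add(9, 170), Rational(1, 2)), Add(7, Mul(48, Pow(201, -1)))) = Add(Pow(179, Rational(1, 2)), Add(7, Mul(48, Rational(1, 201)))) = Add(Pow(179, Rational(1, 2)), Add(7, Rational(16, 67))) = Add(Pow(179, Rational(1, 2)), Rational(485, 67)) = Add(Rational(485, 67), Pow(179, Rational(1, 2)))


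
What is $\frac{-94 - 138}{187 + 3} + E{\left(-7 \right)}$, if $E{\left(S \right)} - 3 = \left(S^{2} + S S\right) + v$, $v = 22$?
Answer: $\frac{11569}{95} \approx 121.78$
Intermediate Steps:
$E{\left(S \right)} = 25 + 2 S^{2}$ ($E{\left(S \right)} = 3 + \left(\left(S^{2} + S S\right) + 22\right) = 3 + \left(\left(S^{2} + S^{2}\right) + 22\right) = 3 + \left(2 S^{2} + 22\right) = 3 + \left(22 + 2 S^{2}\right) = 25 + 2 S^{2}$)
$\frac{-94 - 138}{187 + 3} + E{\left(-7 \right)} = \frac{-94 - 138}{187 + 3} + \left(25 + 2 \left(-7\right)^{2}\right) = - \frac{232}{190} + \left(25 + 2 \cdot 49\right) = \left(-232\right) \frac{1}{190} + \left(25 + 98\right) = - \frac{116}{95} + 123 = \frac{11569}{95}$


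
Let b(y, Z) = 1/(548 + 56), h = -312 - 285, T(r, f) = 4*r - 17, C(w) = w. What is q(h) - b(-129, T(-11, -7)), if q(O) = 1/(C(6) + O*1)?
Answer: -1195/356964 ≈ -0.0033477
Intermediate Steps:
T(r, f) = -17 + 4*r
h = -597
b(y, Z) = 1/604
q(O) = 1/(6 + O) (q(O) = 1/(6 + O*1) = 1/(6 + O))
q(h) - b(-129, T(-11, -7)) = 1/(6 - 597) - 1*1/604 = 1/(-591) - 1/604 = -1/591 - 1/604 = -1195/356964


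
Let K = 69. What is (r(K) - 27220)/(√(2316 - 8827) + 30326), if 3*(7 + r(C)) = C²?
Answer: -777558640/919672787 + 25640*I*√6511/919672787 ≈ -0.84547 + 0.0022496*I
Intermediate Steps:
r(C) = -7 + C²/3
(r(K) - 27220)/(√(2316 - 8827) + 30326) = ((-7 + (⅓)*69²) - 27220)/(√(2316 - 8827) + 30326) = ((-7 + (⅓)*4761) - 27220)/(√(-6511) + 30326) = ((-7 + 1587) - 27220)/(I*√6511 + 30326) = (1580 - 27220)/(30326 + I*√6511) = -25640/(30326 + I*√6511)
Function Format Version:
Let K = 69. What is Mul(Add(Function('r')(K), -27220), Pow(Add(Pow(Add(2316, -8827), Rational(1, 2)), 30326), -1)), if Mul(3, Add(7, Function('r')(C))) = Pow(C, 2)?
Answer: Add(Rational(-777558640, 919672787), Mul(Rational(25640, 919672787), I, Pow(6511, Rational(1, 2)))) ≈ Add(-0.84547, Mul(0.0022496, I))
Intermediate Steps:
Function('r')(C) = Add(-7, Mul(Rational(1, 3), Pow(C, 2)))
Mul(Add(Function('r')(K), -27220), Pow(Add(Pow(Add(2316, -8827), Rational(1, 2)), 30326), -1)) = Mul(Add(Add(-7, Mul(Rational(1, 3), Pow(69, 2))), -27220), Pow(Add(Pow(Add(2316, -8827), Rational(1, 2)), 30326), -1)) = Mul(Add(Add(-7, Mul(Rational(1, 3), 4761)), -27220), Pow(Add(Pow(-6511, Rational(1, 2)), 30326), -1)) = Mul(Add(Add(-7, 1587), -27220), Pow(Add(Mul(I, Pow(6511, Rational(1, 2))), 30326), -1)) = Mul(Add(1580, -27220), Pow(Add(30326, Mul(I, Pow(6511, Rational(1, 2)))), -1)) = Mul(-25640, Pow(Add(30326, Mul(I, Pow(6511, Rational(1, 2)))), -1))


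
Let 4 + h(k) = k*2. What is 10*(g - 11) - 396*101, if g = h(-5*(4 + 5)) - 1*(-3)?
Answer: -41016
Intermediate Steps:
h(k) = -4 + 2*k (h(k) = -4 + k*2 = -4 + 2*k)
g = -91 (g = (-4 + 2*(-5*(4 + 5))) - 1*(-3) = (-4 + 2*(-5*9)) + 3 = (-4 + 2*(-45)) + 3 = (-4 - 90) + 3 = -94 + 3 = -91)
10*(g - 11) - 396*101 = 10*(-91 - 11) - 396*101 = 10*(-102) - 39996 = -1020 - 39996 = -41016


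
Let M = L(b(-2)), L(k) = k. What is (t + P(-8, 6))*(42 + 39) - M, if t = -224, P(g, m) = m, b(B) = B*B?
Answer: -17662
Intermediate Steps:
b(B) = B²
M = 4 (M = (-2)² = 4)
(t + P(-8, 6))*(42 + 39) - M = (-224 + 6)*(42 + 39) - 1*4 = -218*81 - 4 = -17658 - 4 = -17662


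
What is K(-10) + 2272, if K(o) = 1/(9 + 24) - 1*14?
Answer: 74515/33 ≈ 2258.0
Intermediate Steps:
K(o) = -461/33 (K(o) = 1/33 - 14 = -461/33)
K(-10) + 2272 = -461/33 + 2272 = 74515/33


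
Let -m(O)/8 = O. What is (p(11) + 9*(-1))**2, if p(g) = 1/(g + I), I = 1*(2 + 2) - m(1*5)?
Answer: 244036/3025 ≈ 80.673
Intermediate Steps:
m(O) = -8*O
I = 44 (I = 1*(2 + 2) - (-8)*1*5 = 1*4 - (-8)*5 = 4 - 1*(-40) = 4 + 40 = 44)
p(g) = 1/(44 + g) (p(g) = 1/(g + 44) = 1/(44 + g))
(p(11) + 9*(-1))**2 = (1/(44 + 11) + 9*(-1))**2 = (1/55 - 9)**2 = (-494/55)**2 = 244036/3025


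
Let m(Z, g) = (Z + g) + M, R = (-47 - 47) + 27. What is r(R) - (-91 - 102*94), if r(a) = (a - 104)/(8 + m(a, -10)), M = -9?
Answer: 251711/26 ≈ 9681.2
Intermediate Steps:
R = -67 (R = -94 + 27 = -67)
m(Z, g) = -9 + Z + g (m(Z, g) = (Z + g) - 9 = -9 + Z + g)
r(a) = (-104 + a)/(-11 + a) (r(a) = (a - 104)/(8 + (-9 + a - 10)) = (-104 + a)/(8 + (-19 + a)) = (-104 + a)/(-11 + a))
r(R) - (-91 - 102*94) = (104 - 1*(-67))/(11 - 1*(-67)) - (-91 - 102*94) = (104 + 67)/(11 + 67) - (-91 - 9588) = 171/78 - 1*(-9679) = (1/78)*171 + 9679 = 57/26 + 9679 = 251711/26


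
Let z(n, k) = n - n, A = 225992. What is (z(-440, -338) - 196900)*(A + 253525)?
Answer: -94416897300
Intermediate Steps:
z(n, k) = 0
(z(-440, -338) - 196900)*(A + 253525) = (0 - 196900)*(225992 + 253525) = -196900*479517 = -94416897300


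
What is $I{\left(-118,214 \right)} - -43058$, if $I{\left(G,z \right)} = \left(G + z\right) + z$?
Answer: $43368$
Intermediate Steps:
$I{\left(G,z \right)} = G + 2 z$
$I{\left(-118,214 \right)} - -43058 = \left(-118 + 2 \cdot 214\right) - -43058 = \left(-118 + 428\right) + 43058 = 310 + 43058 = 43368$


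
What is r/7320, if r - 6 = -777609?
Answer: -259201/2440 ≈ -106.23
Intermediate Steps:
r = -777603 (r = 6 - 777609 = -777603)
r/7320 = -777603/7320 = -777603*1/7320 = -259201/2440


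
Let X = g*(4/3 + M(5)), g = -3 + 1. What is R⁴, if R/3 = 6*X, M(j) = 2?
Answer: 207360000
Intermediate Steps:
g = -2
X = -20/3 (X = -2*(4/3 + 2) = -2*10/3 = -20/3 ≈ -6.6667)
R = -120 (R = 3*(6*(-20/3)) = 3*(-40) = -120)
R⁴ = (-120)⁴ = 207360000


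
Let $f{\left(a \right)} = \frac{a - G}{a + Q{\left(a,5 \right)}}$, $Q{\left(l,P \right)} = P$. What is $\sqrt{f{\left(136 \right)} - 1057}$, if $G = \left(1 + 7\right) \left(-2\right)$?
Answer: $\frac{i \sqrt{20992785}}{141} \approx 32.495 i$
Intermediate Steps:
$G = -16$ ($G = 8 \left(-2\right) = -16$)
$f{\left(a \right)} = \frac{16 + a}{5 + a}$ ($f{\left(a \right)} = \frac{a - -16}{a + 5} = \frac{a + 16}{5 + a} = \frac{16 + a}{5 + a}$)
$\sqrt{f{\left(136 \right)} - 1057} = \sqrt{\frac{16 + 136}{5 + 136} - 1057} = \sqrt{\frac{1}{141} \cdot 152 - 1057} = \sqrt{\frac{152}{141} - 1057} = \sqrt{- \frac{148885}{141}} = \frac{i \sqrt{20992785}}{141}$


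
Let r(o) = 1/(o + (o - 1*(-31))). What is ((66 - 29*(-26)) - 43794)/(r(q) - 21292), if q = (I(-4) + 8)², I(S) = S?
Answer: 2707362/1341395 ≈ 2.0183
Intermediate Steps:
q = 16 (q = (-4 + 8)² = 4² = 16)
r(o) = 1/(31 + 2*o) (r(o) = 1/(o + (o + 31)) = 1/(o + (31 + o)) = 1/(31 + 2*o))
((66 - 29*(-26)) - 43794)/(r(q) - 21292) = ((66 - 29*(-26)) - 43794)/(1/(31 + 2*16) - 21292) = ((66 + 754) - 43794)/(1/(31 + 32) - 21292) = (820 - 43794)/(1/63 - 21292) = -42974/(1/63 - 21292) = -42974/(-1341395/63) = -42974*(-63/1341395) = 2707362/1341395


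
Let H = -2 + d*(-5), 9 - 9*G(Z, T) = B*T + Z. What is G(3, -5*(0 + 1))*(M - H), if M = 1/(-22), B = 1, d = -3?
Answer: -287/18 ≈ -15.944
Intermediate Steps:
M = -1/22 ≈ -0.045455
G(Z, T) = 1 - T/9 - Z/9 (G(Z, T) = 1 - (1*T + Z)/9 = 1 - (T + Z)/9 = 1 + (-T/9 - Z/9) = 1 - T/9 - Z/9)
H = 13 (H = -2 - 3*(-5) = -2 + 15 = 13)
G(3, -5*(0 + 1))*(M - H) = (1 - (-5)*(0 + 1)/9 - 1/9*3)*(-1/22 - 1*13) = (1 - (-5)/9 - 1/3)*(-1/22 - 13) = (1 - 1/9*(-5) - 1/3)*(-287/22) = (1 + 5/9 - 1/3)*(-287/22) = (11/9)*(-287/22) = -287/18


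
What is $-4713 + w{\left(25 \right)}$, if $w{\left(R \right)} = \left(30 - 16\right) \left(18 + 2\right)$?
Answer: $-4433$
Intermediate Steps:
$w{\left(R \right)} = 280$ ($w{\left(R \right)} = 14 \cdot 20 = 280$)
$-4713 + w{\left(25 \right)} = -4713 + 280 = -4433$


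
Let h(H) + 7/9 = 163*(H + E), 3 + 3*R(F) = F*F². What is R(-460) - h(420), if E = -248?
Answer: -292260326/9 ≈ -3.2473e+7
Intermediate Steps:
R(F) = -1 + F³/3 (R(F) = -1 + (F*F²)/3 = -1 + F³/3)
h(H) = -363823/9 + 163*H (h(H) = -7/9 + 163*(H - 248) = -7/9 + 163*(-248 + H) = -7/9 + (-40424 + 163*H) = -363823/9 + 163*H)
R(-460) - h(420) = (-1 + (⅓)*(-460)³) - (-363823/9 + 163*420) = (-1 + (⅓)*(-97336000)) - (-363823/9 + 68460) = (-1 - 97336000/3) - 1*252317/9 = -97336003/3 - 252317/9 = -292260326/9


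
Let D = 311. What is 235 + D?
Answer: 546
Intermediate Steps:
235 + D = 235 + 311 = 546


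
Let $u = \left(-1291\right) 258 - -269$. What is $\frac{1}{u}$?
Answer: $- \frac{1}{332809} \approx -3.0047 \cdot 10^{-6}$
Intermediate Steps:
$u = -332809$ ($u = -333078 + 269 = -332809$)
$\frac{1}{u} = \frac{1}{-332809} = - \frac{1}{332809}$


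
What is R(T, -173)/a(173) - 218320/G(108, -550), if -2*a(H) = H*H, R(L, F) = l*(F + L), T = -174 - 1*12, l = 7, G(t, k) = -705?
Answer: 1307528522/4219989 ≈ 309.84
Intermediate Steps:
T = -186 (T = -174 - 12 = -186)
R(L, F) = 7*F + 7*L (R(L, F) = 7*(F + L) = 7*F + 7*L)
a(H) = -H²/2 (a(H) = -H*H/2 = -H²/2)
R(T, -173)/a(173) - 218320/G(108, -550) = (7*(-173) + 7*(-186))/((-½*173²)) - 218320/(-705) = (-1211 - 1302)/((-½*29929)) - 218320*(-1/705) = -2513/(-29929/2) + 43664/141 = -2513*(-2/29929) + 43664/141 = 5026/29929 + 43664/141 = 1307528522/4219989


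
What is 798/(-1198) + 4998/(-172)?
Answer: -1531215/51514 ≈ -29.724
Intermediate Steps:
798/(-1198) + 4998/(-172) = 798*(-1/1198) + 4998*(-1/172) = -399/599 - 2499/86 = -1531215/51514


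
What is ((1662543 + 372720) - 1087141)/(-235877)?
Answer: -948122/235877 ≈ -4.0196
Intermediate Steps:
((1662543 + 372720) - 1087141)/(-235877) = (2035263 - 1087141)*(-1/235877) = 948122*(-1/235877) = -948122/235877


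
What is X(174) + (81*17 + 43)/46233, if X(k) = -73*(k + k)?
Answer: -1174501712/46233 ≈ -25404.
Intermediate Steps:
X(k) = -146*k
X(174) + (81*17 + 43)/46233 = -146*174 + (81*17 + 43)/46233 = -25404 + (1377 + 43)*(1/46233) = -25404 + 1420*(1/46233) = -25404 + 1420/46233 = -1174501712/46233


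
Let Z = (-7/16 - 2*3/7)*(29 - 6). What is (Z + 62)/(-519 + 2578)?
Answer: 3609/230608 ≈ 0.015650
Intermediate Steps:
Z = -3335/112 (Z = (-7*1/16 - 6*⅐)*23 = (-7/16 - 6/7)*23 = -145/112*23 = -3335/112 ≈ -29.777)
(Z + 62)/(-519 + 2578) = (-3335/112 + 62)/(-519 + 2578) = (3609/112)/2059 = (3609/112)*(1/2059) = 3609/230608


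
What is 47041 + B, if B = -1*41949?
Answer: 5092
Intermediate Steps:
B = -41949
47041 + B = 47041 - 41949 = 5092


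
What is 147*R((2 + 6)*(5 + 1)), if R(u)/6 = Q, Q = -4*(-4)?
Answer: 14112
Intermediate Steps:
Q = 16
R(u) = 96 (R(u) = 6*16 = 96)
147*R((2 + 6)*(5 + 1)) = 147*96 = 14112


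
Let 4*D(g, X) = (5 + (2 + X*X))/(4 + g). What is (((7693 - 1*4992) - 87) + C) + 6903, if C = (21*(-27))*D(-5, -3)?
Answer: 11785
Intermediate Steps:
D(g, X) = (7 + X**2)/(4*(4 + g)) (D(g, X) = ((5 + (2 + X*X))/(4 + g))/4 = ((5 + (2 + X**2))/(4 + g))/4 = ((7 + X**2)/(4 + g))/4 = (7 + X**2)/(4*(4 + g)))
C = 2268 (C = (21*(-27))*((7 + (-3)**2)/(4*(4 - 5))) = -567*(7 + 9)/(4*(-1)) = -567*(-1)*16/4 = -567*(-4) = 2268)
(((7693 - 1*4992) - 87) + C) + 6903 = (((7693 - 1*4992) - 87) + 2268) + 6903 = (((7693 - 4992) - 87) + 2268) + 6903 = ((2701 - 87) + 2268) + 6903 = (2614 + 2268) + 6903 = 4882 + 6903 = 11785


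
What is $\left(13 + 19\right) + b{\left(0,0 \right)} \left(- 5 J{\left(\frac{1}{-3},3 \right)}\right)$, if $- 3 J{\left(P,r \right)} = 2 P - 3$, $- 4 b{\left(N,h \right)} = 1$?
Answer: $\frac{1207}{36} \approx 33.528$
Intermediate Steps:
$b{\left(N,h \right)} = - \frac{1}{4}$ ($b{\left(N,h \right)} = \left(- \frac{1}{4}\right) 1 = - \frac{1}{4}$)
$J{\left(P,r \right)} = 1 - \frac{2 P}{3}$ ($J{\left(P,r \right)} = - \frac{2 P - 3}{3} = - \frac{-3 + 2 P}{3} = 1 - \frac{2 P}{3}$)
$\left(13 + 19\right) + b{\left(0,0 \right)} \left(- 5 J{\left(\frac{1}{-3},3 \right)}\right) = \left(13 + 19\right) - \frac{\left(-5\right) \left(1 - \frac{2}{3 \left(-3\right)}\right)}{4} = 32 - \frac{\left(-5\right) \left(1 - - \frac{2}{9}\right)}{4} = 32 - \frac{\left(-5\right) \left(1 + \frac{2}{9}\right)}{4} = 32 - \frac{\left(-5\right) \frac{11}{9}}{4} = 32 - - \frac{55}{36} = 32 + \frac{55}{36} = \frac{1207}{36}$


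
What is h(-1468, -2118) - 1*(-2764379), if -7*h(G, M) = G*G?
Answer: 17195629/7 ≈ 2.4565e+6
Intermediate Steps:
h(G, M) = -G²/7 (h(G, M) = -G*G/7 = -G²/7)
h(-1468, -2118) - 1*(-2764379) = -⅐*(-1468)² - 1*(-2764379) = -⅐*2155024 + 2764379 = -2155024/7 + 2764379 = 17195629/7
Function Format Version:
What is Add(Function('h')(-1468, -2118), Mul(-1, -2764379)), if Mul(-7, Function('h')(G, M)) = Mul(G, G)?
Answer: Rational(17195629, 7) ≈ 2.4565e+6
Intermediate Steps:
Function('h')(G, M) = Mul(Rational(-1, 7), Pow(G, 2)) (Function('h')(G, M) = Mul(Rational(-1, 7), Mul(G, G)) = Mul(Rational(-1, 7), Pow(G, 2)))
Add(Function('h')(-1468, -2118), Mul(-1, -2764379)) = Add(Mul(Rational(-1, 7), Pow(-1468, 2)), Mul(-1, -2764379)) = Add(Mul(Rational(-1, 7), 2155024), 2764379) = Add(Rational(-2155024, 7), 2764379) = Rational(17195629, 7)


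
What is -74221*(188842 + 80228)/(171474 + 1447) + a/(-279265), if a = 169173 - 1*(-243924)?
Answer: -113819866552263/985526185 ≈ -1.1549e+5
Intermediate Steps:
a = 413097 (a = 169173 + 243924 = 413097)
-74221*(188842 + 80228)/(171474 + 1447) + a/(-279265) = -74221*(188842 + 80228)/(171474 + 1447) + 413097/(-279265) = -74221/(172921/269070) + 413097*(-1/279265) = -74221/(172921*(1/269070)) - 413097/279265 = -74221/172921/269070 - 413097/279265 = -74221*269070/172921 - 413097/279265 = -2852949210/24703 - 413097/279265 = -113819866552263/985526185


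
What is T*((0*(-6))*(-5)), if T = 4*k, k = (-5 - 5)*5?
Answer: 0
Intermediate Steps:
k = -50 (k = -10*5 = -50)
T = -200 (T = 4*(-50) = -200)
T*((0*(-6))*(-5)) = -200*0*(-6)*(-5) = -0*(-5) = -200*0 = 0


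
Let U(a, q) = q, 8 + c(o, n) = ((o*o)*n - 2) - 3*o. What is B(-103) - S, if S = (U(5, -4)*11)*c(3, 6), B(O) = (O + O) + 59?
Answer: 1393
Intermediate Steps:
c(o, n) = -10 - 3*o + n*o² (c(o, n) = -8 + (((o*o)*n - 2) - 3*o) = -8 + ((o²*n - 2) - 3*o) = -8 + ((n*o² - 2) - 3*o) = -8 + ((-2 + n*o²) - 3*o) = -8 + (-2 - 3*o + n*o²) = -10 - 3*o + n*o²)
B(O) = 59 + 2*O (B(O) = 2*O + 59 = 59 + 2*O)
S = -1540 (S = (-4*11)*(-10 - 3*3 + 6*3²) = -44*(-10 - 9 + 6*9) = -44*(-10 - 9 + 54) = -44*35 = -1540)
B(-103) - S = (59 + 2*(-103)) - 1*(-1540) = (59 - 206) + 1540 = -147 + 1540 = 1393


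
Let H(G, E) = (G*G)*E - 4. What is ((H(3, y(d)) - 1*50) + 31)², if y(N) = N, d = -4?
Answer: 3481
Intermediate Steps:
H(G, E) = -4 + E*G² (H(G, E) = G²*E - 4 = E*G² - 4 = -4 + E*G²)
((H(3, y(d)) - 1*50) + 31)² = (((-4 - 4*3²) - 1*50) + 31)² = (((-4 - 4*9) - 50) + 31)² = (((-4 - 36) - 50) + 31)² = ((-40 - 50) + 31)² = (-90 + 31)² = (-59)² = 3481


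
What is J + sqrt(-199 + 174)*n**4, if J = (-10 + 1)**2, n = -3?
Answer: 81 + 405*I ≈ 81.0 + 405.0*I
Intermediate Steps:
J = 81 (J = (-9)**2 = 81)
J + sqrt(-199 + 174)*n**4 = 81 + sqrt(-199 + 174)*(-3)**4 = 81 + sqrt(-25)*81 = 81 + (5*I)*81 = 81 + 405*I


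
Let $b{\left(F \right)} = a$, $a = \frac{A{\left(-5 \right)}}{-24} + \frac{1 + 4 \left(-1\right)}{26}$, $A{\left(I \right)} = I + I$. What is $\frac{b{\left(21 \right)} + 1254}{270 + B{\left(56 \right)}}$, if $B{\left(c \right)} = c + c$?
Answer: $\frac{195671}{59592} \approx 3.2835$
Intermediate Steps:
$A{\left(I \right)} = 2 I$
$B{\left(c \right)} = 2 c$
$a = \frac{47}{156}$ ($a = \frac{2 \left(-5\right)}{-24} + \frac{1 + 4 \left(-1\right)}{26} = \left(-10\right) \left(- \frac{1}{24}\right) + \left(1 - 4\right) \frac{1}{26} = \frac{5}{12} - \frac{3}{26} = \frac{47}{156} \approx 0.30128$)
$b{\left(F \right)} = \frac{47}{156}$
$\frac{b{\left(21 \right)} + 1254}{270 + B{\left(56 \right)}} = \frac{\frac{47}{156} + 1254}{270 + 2 \cdot 56} = \frac{195671}{156 \left(270 + 112\right)} = \frac{195671}{156 \cdot 382} = \frac{195671}{156} \cdot \frac{1}{382} = \frac{195671}{59592}$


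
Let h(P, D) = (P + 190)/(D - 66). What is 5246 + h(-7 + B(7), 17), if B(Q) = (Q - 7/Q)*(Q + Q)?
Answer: 256787/49 ≈ 5240.5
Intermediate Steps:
B(Q) = 2*Q*(Q - 7/Q) (B(Q) = (Q - 7/Q)*(2*Q) = 2*Q*(Q - 7/Q))
h(P, D) = (190 + P)/(-66 + D)
5246 + h(-7 + B(7), 17) = 5246 + (190 + (-7 + (-14 + 2*7**2)))/(-66 + 17) = 5246 + (190 + (-7 + (-14 + 2*49)))/(-49) = 5246 - (190 + (-7 + (-14 + 98)))/49 = 5246 - (190 + (-7 + 84))/49 = 5246 - (190 + 77)/49 = 5246 - 1/49*267 = 5246 - 267/49 = 256787/49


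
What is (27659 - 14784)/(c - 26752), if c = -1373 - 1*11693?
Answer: -12875/39818 ≈ -0.32335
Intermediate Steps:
c = -13066 (c = -1373 - 11693 = -13066)
(27659 - 14784)/(c - 26752) = (27659 - 14784)/(-13066 - 26752) = 12875/(-39818) = 12875*(-1/39818) = -12875/39818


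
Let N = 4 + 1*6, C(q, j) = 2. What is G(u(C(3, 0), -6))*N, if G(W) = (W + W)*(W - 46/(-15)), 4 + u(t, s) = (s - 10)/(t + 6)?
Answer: 352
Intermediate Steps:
u(t, s) = -4 + (-10 + s)/(6 + t) (u(t, s) = -4 + (s - 10)/(t + 6) = -4 + (-10 + s)/(6 + t))
N = 10 (N = 4 + 6 = 10)
G(W) = 2*W*(46/15 + W) (G(W) = (2*W)*(W - 46*(-1/15)) = (2*W)*(W + 46/15) = (2*W)*(46/15 + W) = 2*W*(46/15 + W))
G(u(C(3, 0), -6))*N = (2*((-34 - 6 - 4*2)/(6 + 2))*(46 + 15*((-34 - 6 - 4*2)/(6 + 2)))/15)*10 = (2*((-34 - 6 - 8)/8)*(46 + 15*((-34 - 6 - 8)/8))/15)*10 = (2*((1/8)*(-48))*(46 + 15*((1/8)*(-48)))/15)*10 = ((2/15)*(-6)*(46 + 15*(-6)))*10 = ((2/15)*(-6)*(46 - 90))*10 = ((2/15)*(-6)*(-44))*10 = (176/5)*10 = 352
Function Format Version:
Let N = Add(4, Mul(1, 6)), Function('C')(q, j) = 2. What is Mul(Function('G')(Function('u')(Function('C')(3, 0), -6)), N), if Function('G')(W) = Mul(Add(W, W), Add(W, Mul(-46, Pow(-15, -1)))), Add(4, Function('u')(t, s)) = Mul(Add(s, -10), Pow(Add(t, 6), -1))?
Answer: 352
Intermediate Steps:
Function('u')(t, s) = Add(-4, Mul(Pow(Add(6, t), -1), Add(-10, s))) (Function('u')(t, s) = Add(-4, Mul(Add(s, -10), Pow(Add(t, 6), -1))) = Add(-4, Mul(Add(-10, s), Pow(Add(6, t), -1))) = Add(-4, Mul(Pow(Add(6, t), -1), Add(-10, s))))
N = 10 (N = Add(4, 6) = 10)
Function('G')(W) = Mul(2, W, Add(Rational(46, 15), W)) (Function('G')(W) = Mul(Mul(2, W), Add(W, Mul(-46, Rational(-1, 15)))) = Mul(Mul(2, W), Add(W, Rational(46, 15))) = Mul(Mul(2, W), Add(Rational(46, 15), W)) = Mul(2, W, Add(Rational(46, 15), W)))
Mul(Function('G')(Function('u')(Function('C')(3, 0), -6)), N) = Mul(Mul(Rational(2, 15), Mul(Pow(Add(6, 2), -1), Add(-34, -6, Mul(-4, 2))), Add(46, Mul(15, Mul(Pow(Add(6, 2), -1), Add(-34, -6, Mul(-4, 2)))))), 10) = Mul(Mul(Rational(2, 15), Mul(Pow(8, -1), Add(-34, -6, -8)), Add(46, Mul(15, Mul(Pow(8, -1), Add(-34, -6, -8))))), 10) = Mul(Mul(Rational(2, 15), Mul(Rational(1, 8), -48), Add(46, Mul(15, Mul(Rational(1, 8), -48)))), 10) = Mul(Mul(Rational(2, 15), -6, Add(46, Mul(15, -6))), 10) = Mul(Mul(Rational(2, 15), -6, Add(46, -90)), 10) = Mul(Mul(Rational(2, 15), -6, -44), 10) = Mul(Rational(176, 5), 10) = 352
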